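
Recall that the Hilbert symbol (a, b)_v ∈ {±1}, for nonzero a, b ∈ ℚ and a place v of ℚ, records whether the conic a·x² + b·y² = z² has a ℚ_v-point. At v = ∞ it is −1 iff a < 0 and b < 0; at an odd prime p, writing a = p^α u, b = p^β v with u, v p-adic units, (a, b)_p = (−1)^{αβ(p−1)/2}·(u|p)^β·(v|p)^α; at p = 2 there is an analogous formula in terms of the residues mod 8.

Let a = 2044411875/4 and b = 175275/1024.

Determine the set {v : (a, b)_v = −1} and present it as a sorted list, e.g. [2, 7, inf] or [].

Mod squares: a ≡ 363451, b ≡ 779. Check v ∈ {∞, 2, 3, 5, 11, 19, 37, 41, 47}.
v=3: a=3^2·(≡1), b=3^2·(≡2) mod 3; (1|3)=+1, (2|3)=-1; (−1)^{2·2·1}·(+1)^2·(-1)^2 = +1.
v=41: a=41^0·(≡13), b=41^1·(≡30) mod 41; (13|41)=-1, (30|41)=-1; (−1)^{0·1·20}·(-1)^1·(-1)^0 = -1.
v=2: v_2(a)=-2, v_2(b)=-10; units ≡ 3, 3 (mod 8); ε·ε+αω+βω = 1·1+-2·1+-10·1 ≡ 1  ⇒  (a,b)_2 = -1.
v=5: a=5^4·(≡1), b=5^2·(≡4) mod 5; (1|5)=+1, (4|5)=+1; (−1)^{4·2·2}·(+1)^2·(+1)^4 = +1.
v=47: a=47^1·(≡12), b=47^0·(≡27) mod 47; (12|47)=+1, (27|47)=+1; (−1)^{1·0·23}·(+1)^0·(+1)^1 = +1.
v=∞: 363451 > 0 and 779 > 0  ⇒  (a,b)_∞ = +1.
v=11: a=11^1·(≡8), b=11^0·(≡1) mod 11; (8|11)=-1, (1|11)=+1; (−1)^{1·0·5}·(-1)^0·(+1)^1 = +1.
v=37: a=37^1·(≡23), b=37^0·(≡18) mod 37; (23|37)=-1, (18|37)=-1; (−1)^{1·0·18}·(-1)^0·(-1)^1 = -1.
v=19: a=19^1·(≡18), b=19^1·(≡14) mod 19; (18|19)=-1, (14|19)=-1; (−1)^{1·1·9}·(-1)^1·(-1)^1 = -1.
|Ram(363451, 779)| = 4, even; anisotropic at {2, 19, 37, 41}.

[2, 19, 37, 41]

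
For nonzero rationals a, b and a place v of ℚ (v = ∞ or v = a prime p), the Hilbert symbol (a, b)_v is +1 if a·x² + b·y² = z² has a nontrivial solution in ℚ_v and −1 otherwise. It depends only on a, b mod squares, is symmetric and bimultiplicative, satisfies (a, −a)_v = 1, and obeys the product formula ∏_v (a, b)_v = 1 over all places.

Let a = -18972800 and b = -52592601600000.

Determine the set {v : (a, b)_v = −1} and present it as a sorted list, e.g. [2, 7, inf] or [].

[2, 5, 7, inf]

Mod squares: a ≡ -2, b ≡ -385. Check v ∈ {∞, 2, 3, 5, 7, 11}.
v=2: v_2(a)=7, v_2(b)=12; units ≡ 7, 7 (mod 8); ε·ε+αω+βω = 1·1+7·0+12·0 ≡ 1  ⇒  (a,b)_2 = -1.
v=11: a=11^2·(≡5), b=11^3·(≡5) mod 11; (5|11)=+1, (5|11)=+1; (−1)^{2·3·5}·(+1)^3·(+1)^2 = +1.
v=∞: -2 < 0 and -385 < 0  ⇒  (a,b)_∞ = -1.
v=5: a=5^2·(≡3), b=5^5·(≡3) mod 5; (3|5)=-1, (3|5)=-1; (−1)^{2·5·2}·(-1)^5·(-1)^2 = -1.
v=7: a=7^2·(≡5), b=7^3·(≡1) mod 7; (5|7)=-1, (1|7)=+1; (−1)^{2·3·3}·(-1)^3·(+1)^2 = -1.
v=3: a=3^0·(≡1), b=3^2·(≡2) mod 3; (1|3)=+1, (2|3)=-1; (−1)^{0·2·1}·(+1)^2·(-1)^0 = +1.
|Ram(-2, -385)| = 4, even; anisotropic at {2, 5, 7, ∞}.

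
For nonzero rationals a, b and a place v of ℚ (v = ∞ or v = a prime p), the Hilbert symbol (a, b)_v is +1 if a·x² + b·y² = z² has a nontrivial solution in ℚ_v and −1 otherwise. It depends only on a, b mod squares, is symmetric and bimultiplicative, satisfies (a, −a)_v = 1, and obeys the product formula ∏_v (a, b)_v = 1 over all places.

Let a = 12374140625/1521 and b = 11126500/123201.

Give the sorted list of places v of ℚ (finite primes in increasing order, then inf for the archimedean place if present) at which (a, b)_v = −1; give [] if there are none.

[5, 17]

(a, b) ≡ (6545, 385) mod (ℚ^×)²; places V = {2, 3, 5, 7, 11, 13, 17, ∞}.
(a,b)_3: α=-2, u≡2; β=-6, v≡1 (mod 3); (2|3)=-1, (1|3)=+1; sign (−1)^0·-1^-6·+1^-2 = +1.
(a,b)_13: α=-2, u≡6; β=-2, v≡8 (mod 13); (6|13)=-1, (8|13)=-1; sign (−1)^0·-1^-2·-1^-2 = +1.
(a,b)_5: α=7, u≡4; β=3, v≡2 (mod 5); (4|5)=+1, (2|5)=-1; sign (−1)^0·+1^3·-1^7 = -1.
(a,b)_∞: sgn(6545)=+, sgn(385)=+, so +1.
(a,b)_2: α=0, β=2; u≡1, v≡1 (mod 8); ε(u)ε(v)=0·0, αω(v)=0·0, βω(u)=2·0; sum ≡ 0  ⇒  +1.
(a,b)_11: α=3, u≡9; β=1, v≡6 (mod 11); (9|11)=+1, (6|11)=-1; sign (−1)^1·+1^1·-1^3 = +1.
(a,b)_17: α=1, u≡14; β=2, v≡6 (mod 17); (14|17)=-1, (6|17)=-1; sign (−1)^0·-1^2·-1^1 = -1.
(a,b)_7: α=1, u≡4; β=1, v≡3 (mod 7); (4|7)=+1, (3|7)=-1; sign (−1)^1·+1^1·-1^1 = +1.
(6545, 385 / ℚ) ramifies at {5, 17}: a division algebra.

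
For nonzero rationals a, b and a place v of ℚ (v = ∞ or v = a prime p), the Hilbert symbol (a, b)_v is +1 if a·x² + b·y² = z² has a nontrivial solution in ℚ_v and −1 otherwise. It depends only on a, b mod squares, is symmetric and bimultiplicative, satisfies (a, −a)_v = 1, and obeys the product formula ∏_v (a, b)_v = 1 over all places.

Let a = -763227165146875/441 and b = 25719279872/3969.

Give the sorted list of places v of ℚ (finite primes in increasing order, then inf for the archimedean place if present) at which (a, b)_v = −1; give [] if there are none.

[5, 11]

(a, b) ≡ (-715, 17) mod (ℚ^×)²; places V = {2, 3, 5, 7, 11, 13, 17, ∞}.
(a,b)_5: α=5, u≡3; β=0, v≡3 (mod 5); (3|5)=-1, (3|5)=-1; sign (−1)^0·-1^0·-1^5 = -1.
(a,b)_17: α=4, u≡8; β=3, v≡4 (mod 17); (8|17)=+1, (4|17)=+1; sign (−1)^0·+1^3·+1^4 = +1.
(a,b)_11: α=3, u≡5; β=2, v≡2 (mod 11); (5|11)=+1, (2|11)=-1; sign (−1)^0·+1^2·-1^3 = -1.
(a,b)_2: α=0, β=8; u≡5, v≡1 (mod 8); ε(u)ε(v)=0·0, αω(v)=0·0, βω(u)=8·1; sum ≡ 0  ⇒  +1.
(a,b)_∞: sgn(-715)=−, sgn(17)=+, so +1.
(a,b)_13: α=3, u≡4; β=2, v≡4 (mod 13); (4|13)=+1, (4|13)=+1; sign (−1)^0·+1^2·+1^3 = +1.
(a,b)_7: α=-2, u≡6; β=-2, v≡5 (mod 7); (6|7)=-1, (5|7)=-1; sign (−1)^0·-1^-2·-1^-2 = +1.
(a,b)_3: α=-2, u≡2; β=-4, v≡2 (mod 3); (2|3)=-1, (2|3)=-1; sign (−1)^0·-1^-4·-1^-2 = +1.
|Ram(-715, 17)| = 2, even; anisotropic at {5, 11}.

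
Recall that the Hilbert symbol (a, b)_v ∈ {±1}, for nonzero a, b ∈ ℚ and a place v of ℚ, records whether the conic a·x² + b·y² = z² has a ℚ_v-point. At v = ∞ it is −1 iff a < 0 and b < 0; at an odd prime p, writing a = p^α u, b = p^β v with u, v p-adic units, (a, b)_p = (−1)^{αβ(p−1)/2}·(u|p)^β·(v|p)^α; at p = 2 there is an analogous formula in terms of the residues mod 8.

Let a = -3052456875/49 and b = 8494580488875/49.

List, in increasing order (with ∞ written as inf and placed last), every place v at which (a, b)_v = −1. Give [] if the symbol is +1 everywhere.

[3, 13]

(a, b) ≡ (-19, 195) mod (ℚ^×)²; places V = {2, 3, 5, 7, 13, 19, ∞}.
(a,b)_13: α=4, u≡5; β=7, v≡11 (mod 13); (5|13)=-1, (11|13)=-1; sign (−1)^0·-1^7·-1^4 = -1.
(a,b)_5: α=4, u≡1; β=3, v≡4 (mod 5); (1|5)=+1, (4|5)=+1; sign (−1)^0·+1^3·+1^4 = +1.
(a,b)_2: α=0, β=0; u≡5, v≡3 (mod 8); ε(u)ε(v)=0·1, αω(v)=0·1, βω(u)=0·1; sum ≡ 0  ⇒  +1.
(a,b)_3: α=2, u≡2; β=1, v≡2 (mod 3); (2|3)=-1, (2|3)=-1; sign (−1)^0·-1^1·-1^2 = -1.
(a,b)_19: α=1, u≡10; β=2, v≡11 (mod 19); (10|19)=-1, (11|19)=+1; sign (−1)^0·-1^2·+1^1 = +1.
(a,b)_7: α=-2, u≡1; β=-2, v≡5 (mod 7); (1|7)=+1, (5|7)=-1; sign (−1)^0·+1^-2·-1^-2 = +1.
(a,b)_∞: sgn(-19)=−, sgn(195)=+, so +1.
|Ram(-19, 195)| = 2, even; anisotropic at {3, 13}.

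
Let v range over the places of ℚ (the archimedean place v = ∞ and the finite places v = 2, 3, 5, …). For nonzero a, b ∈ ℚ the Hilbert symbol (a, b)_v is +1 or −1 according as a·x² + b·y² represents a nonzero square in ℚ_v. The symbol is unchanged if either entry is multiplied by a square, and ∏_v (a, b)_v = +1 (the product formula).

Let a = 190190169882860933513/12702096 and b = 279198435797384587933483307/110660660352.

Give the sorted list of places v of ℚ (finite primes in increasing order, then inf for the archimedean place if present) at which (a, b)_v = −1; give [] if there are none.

(a, b) ≡ (1232777, 13032214) mod (ℚ^×)²; places V = {2, 3, 7, 11, 13, 17, 19, 23, 31, 37, ∞}.
(a,b)_31: α=3, u≡7; β=5, v≡29 (mod 31); (7|31)=+1, (29|31)=-1; sign (−1)^1·+1^5·-1^3 = +1.
(a,b)_13: α=3, u≡6; β=3, v≡10 (mod 13); (6|13)=-1, (10|13)=+1; sign (−1)^0·-1^3·+1^3 = -1.
(a,b)_37: α=2, u≡26; β=3, v≡32 (mod 37); (26|37)=+1, (32|37)=-1; sign (−1)^0·+1^3·-1^2 = +1.
(a,b)_19: α=1, u≡5; β=1, v≡5 (mod 19); (5|19)=+1, (5|19)=+1; sign (−1)^1·+1^1·+1^1 = -1.
(a,b)_∞: sgn(1232777)=+, sgn(13032214)=+, so +1.
(a,b)_2: α=-4, β=-7; u≡1, v≡3 (mod 8); ε(u)ε(v)=0·1, αω(v)=-4·1, βω(u)=-7·0; sum ≡ 0  ⇒  +1.
(a,b)_7: α=5, u≡3; β=4, v≡6 (mod 7); (3|7)=-1, (6|7)=-1; sign (−1)^0·-1^4·-1^5 = -1.
(a,b)_17: α=2, u≡6; β=4, v≡12 (mod 17); (6|17)=-1, (12|17)=-1; sign (−1)^0·-1^4·-1^2 = +1.
(a,b)_23: α=1, u≡8; β=1, v≡1 (mod 23); (8|23)=+1, (1|23)=+1; sign (−1)^1·+1^1·+1^1 = -1.
(a,b)_3: α=-8, u≡2; β=-10, v≡1 (mod 3); (2|3)=-1, (1|3)=+1; sign (−1)^0·-1^-10·+1^-8 = +1.
(a,b)_11: α=-2, u≡8; β=-4, v≡6 (mod 11); (8|11)=-1, (6|11)=-1; sign (−1)^0·-1^-4·-1^-2 = +1.
Ram(1232777, 13032214) = {7, 13, 19, 23}; no ℚ_7-point on the conic.

[7, 13, 19, 23]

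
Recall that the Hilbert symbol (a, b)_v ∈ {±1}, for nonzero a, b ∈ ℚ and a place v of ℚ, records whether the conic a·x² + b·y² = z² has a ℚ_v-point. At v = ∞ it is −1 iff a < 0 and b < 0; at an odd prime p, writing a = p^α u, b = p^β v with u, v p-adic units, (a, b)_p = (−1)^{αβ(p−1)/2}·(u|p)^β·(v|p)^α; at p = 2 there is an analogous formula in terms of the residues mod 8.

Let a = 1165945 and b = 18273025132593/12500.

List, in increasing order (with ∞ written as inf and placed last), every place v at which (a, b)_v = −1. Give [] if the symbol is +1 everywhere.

(a, b) ≡ (1165945, 170085) mod (ℚ^×)²; places V = {2, 3, 5, 7, 11, 17, 23, 29, 43, ∞}.
(a,b)_5: α=1, u≡4; β=-5, v≡2 (mod 5); (4|5)=+1, (2|5)=-1; sign (−1)^0·+1^-5·-1^1 = -1.
(a,b)_3: α=0, u≡1; β=1, v≡1 (mod 3); (1|3)=+1, (1|3)=+1; sign (−1)^0·+1^1·+1^0 = +1.
(a,b)_43: α=1, u≡25; β=2, v≡39 (mod 43); (25|43)=+1, (39|43)=-1; sign (−1)^0·+1^2·-1^1 = -1.
(a,b)_2: α=0, β=-2; u≡1, v≡5 (mod 8); ε(u)ε(v)=0·0, αω(v)=0·1, βω(u)=-2·0; sum ≡ 0  ⇒  +1.
(a,b)_11: α=1, u≡10; β=2, v≡1 (mod 11); (10|11)=-1, (1|11)=+1; sign (−1)^0·-1^2·+1^1 = +1.
(a,b)_17: α=1, u≡7; β=1, v≡15 (mod 17); (7|17)=-1, (15|17)=+1; sign (−1)^0·-1^1·+1^1 = -1.
(a,b)_∞: sgn(1165945)=+, sgn(170085)=+, so +1.
(a,b)_7: α=0, u≡4; β=4, v≡3 (mod 7); (4|7)=+1, (3|7)=-1; sign (−1)^0·+1^4·-1^0 = +1.
(a,b)_23: α=0, u≡6; β=1, v≡4 (mod 23); (6|23)=+1, (4|23)=+1; sign (−1)^0·+1^1·+1^0 = +1.
(a,b)_29: α=1, u≡11; β=1, v≡4 (mod 29); (11|29)=-1, (4|29)=+1; sign (−1)^0·-1^1·+1^1 = -1.
(1165945, 170085 / ℚ) ramifies at {5, 17, 29, 43}: a division algebra.

[5, 17, 29, 43]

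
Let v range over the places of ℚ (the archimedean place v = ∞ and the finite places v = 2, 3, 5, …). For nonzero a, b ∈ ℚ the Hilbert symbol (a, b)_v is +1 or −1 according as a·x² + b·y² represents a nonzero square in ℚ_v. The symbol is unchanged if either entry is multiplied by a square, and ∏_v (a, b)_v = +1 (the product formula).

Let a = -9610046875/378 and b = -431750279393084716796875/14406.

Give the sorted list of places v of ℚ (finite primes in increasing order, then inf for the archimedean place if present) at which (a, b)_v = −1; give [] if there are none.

[3, 7, 11, 17, 23, inf]

Mod squares: a ≡ -213486, b ≡ -1122. Check v ∈ {∞, 2, 3, 5, 7, 11, 13, 17, 23}.
v=2: v_2(a)=-1, v_2(b)=-1; units ≡ 1, 7 (mod 8); ε·ε+αω+βω = 0·1+-1·0+-1·0 ≡ 0  ⇒  (a,b)_2 = +1.
v=13: a=13^1·(≡4), b=13^2·(≡1) mod 13; (4|13)=+1, (1|13)=+1; (−1)^{1·2·6}·(+1)^2·(+1)^1 = +1.
v=7: a=7^-1·(≡1), b=7^-4·(≡3) mod 7; (1|7)=+1, (3|7)=-1; (−1)^{-1·-4·3}·(+1)^-4·(-1)^-1 = -1.
v=17: a=17^1·(≡7), b=17^3·(≡4) mod 17; (7|17)=-1, (4|17)=+1; (−1)^{1·3·8}·(-1)^3·(+1)^1 = -1.
v=5: a=5^6·(≡4), b=5^14·(≡2) mod 5; (4|5)=+1, (2|5)=-1; (−1)^{6·14·2}·(+1)^14·(-1)^6 = +1.
v=∞: -213486 < 0 and -1122 < 0  ⇒  (a,b)_∞ = -1.
v=23: a=23^1·(≡11), b=23^2·(≡10) mod 23; (11|23)=-1, (10|23)=-1; (−1)^{1·2·11}·(-1)^2·(-1)^1 = -1.
v=11: a=11^2·(≡7), b=11^5·(≡8) mod 11; (7|11)=-1, (8|11)=-1; (−1)^{2·5·5}·(-1)^5·(-1)^2 = -1.
v=3: a=3^-3·(≡1), b=3^-1·(≡1) mod 3; (1|3)=+1, (1|3)=+1; (−1)^{-3·-1·1}·(+1)^-1·(+1)^-3 = -1.
(-213486, -1122 / ℚ) ramifies at {3, 7, 11, 17, 23, ∞}: a division algebra.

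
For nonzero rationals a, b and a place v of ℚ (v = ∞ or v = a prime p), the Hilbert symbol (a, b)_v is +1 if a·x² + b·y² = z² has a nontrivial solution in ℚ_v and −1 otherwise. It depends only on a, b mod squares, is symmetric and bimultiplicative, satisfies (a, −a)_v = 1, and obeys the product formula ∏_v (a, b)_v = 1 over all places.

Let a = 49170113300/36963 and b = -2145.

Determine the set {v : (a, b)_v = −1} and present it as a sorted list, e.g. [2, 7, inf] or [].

[2, 3]

Mod squares: a ≡ 231, b ≡ -2145. Check v ∈ {∞, 2, 3, 5, 7, 11, 13, 19, 37}.
v=37: a=37^-2·(≡33), b=37^0·(≡1) mod 37; (33|37)=+1, (1|37)=+1; (−1)^{-2·0·18}·(+1)^0·(+1)^-2 = +1.
v=∞: 231 > 0 and -2145 < 0  ⇒  (a,b)_∞ = +1.
v=13: a=13^0·(≡12), b=13^1·(≡4) mod 13; (12|13)=+1, (4|13)=+1; (−1)^{0·1·6}·(+1)^1·(+1)^0 = +1.
v=2: v_2(a)=2, v_2(b)=0; units ≡ 7, 7 (mod 8); ε·ε+αω+βω = 1·1+2·0+0·0 ≡ 1  ⇒  (a,b)_2 = -1.
v=5: a=5^2·(≡4), b=5^1·(≡1) mod 5; (4|5)=+1, (1|5)=+1; (−1)^{2·1·2}·(+1)^1·(+1)^2 = +1.
v=11: a=11^1·(≡10), b=11^1·(≡3) mod 11; (10|11)=-1, (3|11)=+1; (−1)^{1·1·5}·(-1)^1·(+1)^1 = +1.
v=19: a=19^4·(≡14), b=19^0·(≡2) mod 19; (14|19)=-1, (2|19)=-1; (−1)^{4·0·9}·(-1)^0·(-1)^4 = +1.
v=3: a=3^-3·(≡2), b=3^1·(≡2) mod 3; (2|3)=-1, (2|3)=-1; (−1)^{-3·1·1}·(-1)^1·(-1)^-3 = -1.
v=7: a=7^3·(≡3), b=7^0·(≡4) mod 7; (3|7)=-1, (4|7)=+1; (−1)^{3·0·3}·(-1)^0·(+1)^3 = +1.
|Ram(231, -2145)| = 2, even; anisotropic at {2, 3}.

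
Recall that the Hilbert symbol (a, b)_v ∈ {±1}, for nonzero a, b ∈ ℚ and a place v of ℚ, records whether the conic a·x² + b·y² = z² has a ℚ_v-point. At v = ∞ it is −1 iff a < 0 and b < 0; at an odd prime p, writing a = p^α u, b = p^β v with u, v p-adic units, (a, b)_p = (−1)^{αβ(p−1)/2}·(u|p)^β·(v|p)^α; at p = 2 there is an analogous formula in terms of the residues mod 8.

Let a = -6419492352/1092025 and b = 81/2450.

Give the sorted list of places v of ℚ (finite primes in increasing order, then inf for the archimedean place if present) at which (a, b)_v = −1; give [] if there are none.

[3, 13]

(a, b) ≡ (-78, 2) mod (ℚ^×)²; places V = {2, 3, 5, 7, 11, 13, 19, ∞}.
(a,b)_11: α=-2, u≡7; β=0, v≡6 (mod 11); (7|11)=-1, (6|11)=-1; sign (−1)^0·-1^0·-1^-2 = +1.
(a,b)_13: α=1, u≡11; β=0, v≡7 (mod 13); (11|13)=-1, (7|13)=-1; sign (−1)^0·-1^0·-1^1 = -1.
(a,b)_∞: sgn(-78)=−, sgn(2)=+, so +1.
(a,b)_5: α=-2, u≡3; β=-2, v≡2 (mod 5); (3|5)=-1, (2|5)=-1; sign (−1)^0·-1^-2·-1^-2 = +1.
(a,b)_19: α=-2, u≡7; β=0, v≡14 (mod 19); (7|19)=+1, (14|19)=-1; sign (−1)^0·+1^0·-1^-2 = +1.
(a,b)_3: α=9, u≡1; β=4, v≡2 (mod 3); (1|3)=+1, (2|3)=-1; sign (−1)^0·+1^4·-1^9 = -1.
(a,b)_2: α=9, β=-1; u≡1, v≡1 (mod 8); ε(u)ε(v)=0·0, αω(v)=9·0, βω(u)=-1·0; sum ≡ 0  ⇒  +1.
(a,b)_7: α=2, u≡5; β=-2, v≡4 (mod 7); (5|7)=-1, (4|7)=+1; sign (−1)^0·-1^-2·+1^2 = +1.
|Ram(-78, 2)| = 2, even; anisotropic at {3, 13}.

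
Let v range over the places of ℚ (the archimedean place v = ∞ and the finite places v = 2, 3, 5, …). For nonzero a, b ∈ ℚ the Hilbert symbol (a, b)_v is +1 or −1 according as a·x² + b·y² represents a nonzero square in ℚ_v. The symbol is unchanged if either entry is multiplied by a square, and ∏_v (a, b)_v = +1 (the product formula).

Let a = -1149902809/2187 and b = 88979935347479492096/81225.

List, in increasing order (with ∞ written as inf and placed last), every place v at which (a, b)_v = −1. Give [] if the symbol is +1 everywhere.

Mod squares: a ≡ -29667, b ≡ 30566. Check v ∈ {∞, 2, 3, 5, 11, 17, 19, 29, 31}.
v=3: a=3^-7·(≡2), b=3^-2·(≡2) mod 3; (2|3)=-1, (2|3)=-1; (−1)^{-7·-2·1}·(-1)^-2·(-1)^-7 = -1.
v=∞: -29667 < 0 and 30566 > 0  ⇒  (a,b)_∞ = +1.
v=19: a=19^0·(≡5), b=19^-2·(≡18) mod 19; (5|19)=+1, (18|19)=-1; (−1)^{0·-2·9}·(+1)^-2·(-1)^0 = +1.
v=11: a=11^3·(≡5), b=11^4·(≡6) mod 11; (5|11)=+1, (6|11)=-1; (−1)^{3·4·5}·(+1)^4·(-1)^3 = -1.
v=17: a=17^0·(≡2), b=17^1·(≡15) mod 17; (2|17)=+1, (15|17)=+1; (−1)^{0·1·8}·(+1)^1·(+1)^0 = +1.
v=31: a=31^3·(≡18), b=31^5·(≡14) mod 31; (18|31)=+1, (14|31)=+1; (−1)^{3·5·15}·(+1)^5·(+1)^3 = -1.
v=5: a=5^0·(≡3), b=5^-2·(≡4) mod 5; (3|5)=-1, (4|5)=+1; (−1)^{0·-2·2}·(-1)^-2·(+1)^0 = +1.
v=29: a=29^1·(≡2), b=29^3·(≡12) mod 29; (2|29)=-1, (12|29)=-1; (−1)^{1·3·14}·(-1)^3·(-1)^1 = +1.
v=2: v_2(a)=0, v_2(b)=9; units ≡ 5, 3 (mod 8); ε·ε+αω+βω = 0·1+0·1+9·1 ≡ 1  ⇒  (a,b)_2 = -1.
Ram(-29667, 30566) = {2, 3, 11, 31}; no ℚ_2-point on the conic.

[2, 3, 11, 31]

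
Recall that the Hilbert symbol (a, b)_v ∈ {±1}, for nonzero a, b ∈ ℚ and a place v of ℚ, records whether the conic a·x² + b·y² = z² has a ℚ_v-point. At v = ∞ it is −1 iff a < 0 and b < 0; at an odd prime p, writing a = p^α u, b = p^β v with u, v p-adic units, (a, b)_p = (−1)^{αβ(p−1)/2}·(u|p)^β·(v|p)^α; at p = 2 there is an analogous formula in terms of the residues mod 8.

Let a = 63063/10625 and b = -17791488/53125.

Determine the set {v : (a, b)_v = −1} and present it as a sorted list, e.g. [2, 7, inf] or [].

[2, 11]

(a, b) ≡ (2431, -72930) mod (ℚ^×)²; places V = {2, 3, 5, 7, 11, 13, 17, ∞}.
(a,b)_11: α=1, u≡9; β=1, v≡9 (mod 11); (9|11)=+1, (9|11)=+1; sign (−1)^1·+1^1·+1^1 = -1.
(a,b)_5: α=-4, u≡4; β=-5, v≡1 (mod 5); (4|5)=+1, (1|5)=+1; sign (−1)^0·+1^-5·+1^-4 = +1.
(a,b)_∞: sgn(2431)=+, sgn(-72930)=−, so +1.
(a,b)_13: α=1, u≡7; β=1, v≡11 (mod 13); (7|13)=-1, (11|13)=-1; sign (−1)^0·-1^1·-1^1 = +1.
(a,b)_7: α=2, u≡1; β=0, v≡3 (mod 7); (1|7)=+1, (3|7)=-1; sign (−1)^0·+1^0·-1^2 = +1.
(a,b)_3: α=2, u≡1; β=5, v≡2 (mod 3); (1|3)=+1, (2|3)=-1; sign (−1)^0·+1^5·-1^2 = +1.
(a,b)_17: α=-1, u≡6; β=-1, v≡12 (mod 17); (6|17)=-1, (12|17)=-1; sign (−1)^0·-1^-1·-1^-1 = +1.
(a,b)_2: α=0, β=9; u≡7, v≡7 (mod 8); ε(u)ε(v)=1·1, αω(v)=0·0, βω(u)=9·0; sum ≡ 1  ⇒  -1.
Ram(2431, -72930) = {2, 11}; no ℚ_2-point on the conic.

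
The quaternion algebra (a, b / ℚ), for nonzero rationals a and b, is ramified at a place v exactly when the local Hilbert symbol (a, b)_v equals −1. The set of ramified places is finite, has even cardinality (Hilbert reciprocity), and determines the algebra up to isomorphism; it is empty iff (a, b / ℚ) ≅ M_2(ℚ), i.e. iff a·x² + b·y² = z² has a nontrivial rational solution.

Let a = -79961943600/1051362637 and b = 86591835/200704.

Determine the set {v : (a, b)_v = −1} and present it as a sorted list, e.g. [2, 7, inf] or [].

Mod squares: a ≡ -143, b ≡ 8835. Check v ∈ {∞, 2, 3, 5, 7, 11, 13, 17, 19, 23, 29, 31}.
v=3: a=3^2·(≡1), b=3^5·(≡2) mod 3; (1|3)=+1, (2|3)=-1; (−1)^{2·5·1}·(+1)^5·(-1)^2 = +1.
v=17: a=17^-2·(≡14), b=17^0·(≡3) mod 17; (14|17)=-1, (3|17)=-1; (−1)^{-2·0·8}·(-1)^0·(-1)^-2 = +1.
v=13: a=13^-1·(≡8), b=13^0·(≡7) mod 13; (8|13)=-1, (7|13)=-1; (−1)^{-1·0·6}·(-1)^0·(-1)^-1 = -1.
v=11: a=11^1·(≡9), b=11^2·(≡7) mod 11; (9|11)=+1, (7|11)=-1; (−1)^{1·2·5}·(+1)^2·(-1)^1 = -1.
v=29: a=29^2·(≡3), b=29^0·(≡27) mod 29; (3|29)=-1, (27|29)=-1; (−1)^{2·0·14}·(-1)^0·(-1)^2 = +1.
v=∞: -143 < 0 and 8835 > 0  ⇒  (a,b)_∞ = +1.
v=23: a=23^-4·(≡13), b=23^0·(≡13) mod 23; (13|23)=+1, (13|23)=+1; (−1)^{-4·0·11}·(+1)^0·(+1)^-4 = +1.
v=5: a=5^2·(≡3), b=5^1·(≡3) mod 5; (3|5)=-1, (3|5)=-1; (−1)^{2·1·2}·(-1)^1·(-1)^2 = -1.
v=2: v_2(a)=4, v_2(b)=-12; units ≡ 1, 3 (mod 8); ε·ε+αω+βω = 0·1+4·1+-12·0 ≡ 0  ⇒  (a,b)_2 = +1.
v=31: a=31^0·(≡11), b=31^1·(≡3) mod 31; (11|31)=-1, (3|31)=-1; (−1)^{0·1·15}·(-1)^1·(-1)^0 = -1.
v=19: a=19^0·(≡1), b=19^1·(≡7) mod 19; (1|19)=+1, (7|19)=+1; (−1)^{0·1·9}·(+1)^1·(+1)^0 = +1.
v=7: a=7^4·(≡2), b=7^-2·(≡1) mod 7; (2|7)=+1, (1|7)=+1; (−1)^{4·-2·3}·(+1)^-2·(+1)^4 = +1.
Ram(-143, 8835) = {5, 11, 13, 31}; no ℚ_5-point on the conic.

[5, 11, 13, 31]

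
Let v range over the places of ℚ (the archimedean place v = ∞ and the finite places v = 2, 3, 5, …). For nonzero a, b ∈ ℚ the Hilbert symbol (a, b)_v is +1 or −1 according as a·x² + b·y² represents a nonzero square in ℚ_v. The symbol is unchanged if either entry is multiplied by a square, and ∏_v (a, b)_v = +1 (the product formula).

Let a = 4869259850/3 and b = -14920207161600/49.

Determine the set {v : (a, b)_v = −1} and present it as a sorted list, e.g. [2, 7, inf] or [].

(a, b) ≡ (78, -15249) mod (ℚ^×)²; places V = {2, 3, 5, 7, 13, 17, 23, ∞}.
(a,b)_17: α=2, u≡6; β=3, v≡2 (mod 17); (6|17)=-1, (2|17)=+1; sign (−1)^0·-1^3·+1^2 = -1.
(a,b)_13: α=1, u≡2; β=1, v≡4 (mod 13); (2|13)=-1, (4|13)=+1; sign (−1)^0·-1^1·+1^1 = -1.
(a,b)_7: α=2, u≡2; β=-2, v≡1 (mod 7); (2|7)=+1, (1|7)=+1; sign (−1)^0·+1^-2·+1^2 = +1.
(a,b)_∞: sgn(78)=+, sgn(-15249)=−, so +1.
(a,b)_23: α=2, u≡9; β=3, v≡12 (mod 23); (9|23)=+1, (12|23)=+1; sign (−1)^0·+1^3·+1^2 = +1.
(a,b)_3: α=-1, u≡2; β=1, v≡2 (mod 3); (2|3)=-1, (2|3)=-1; sign (−1)^1·-1^1·-1^-1 = -1.
(a,b)_2: α=1, β=8; u≡7, v≡7 (mod 8); ε(u)ε(v)=1·1, αω(v)=1·0, βω(u)=8·0; sum ≡ 1  ⇒  -1.
(a,b)_5: α=2, u≡3; β=2, v≡4 (mod 5); (3|5)=-1, (4|5)=+1; sign (−1)^0·-1^2·+1^2 = +1.
(78, -15249 / ℚ) ramifies at {2, 3, 13, 17}: a division algebra.

[2, 3, 13, 17]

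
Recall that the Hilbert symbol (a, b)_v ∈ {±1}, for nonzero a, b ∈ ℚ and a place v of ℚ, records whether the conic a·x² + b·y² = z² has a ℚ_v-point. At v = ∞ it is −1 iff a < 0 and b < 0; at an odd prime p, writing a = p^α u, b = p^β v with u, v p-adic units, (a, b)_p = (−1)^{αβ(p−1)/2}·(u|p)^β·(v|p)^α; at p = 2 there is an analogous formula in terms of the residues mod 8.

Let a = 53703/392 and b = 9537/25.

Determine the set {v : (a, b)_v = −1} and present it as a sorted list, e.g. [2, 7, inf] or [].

[11, 13]

Mod squares: a ≡ 1326, b ≡ 33. Check v ∈ {∞, 2, 3, 5, 7, 11, 13, 17}.
v=∞: 1326 > 0 and 33 > 0  ⇒  (a,b)_∞ = +1.
v=7: a=7^-2·(≡6), b=7^0·(≡6) mod 7; (6|7)=-1, (6|7)=-1; (−1)^{-2·0·3}·(-1)^0·(-1)^-2 = +1.
v=3: a=3^5·(≡1), b=3^1·(≡2) mod 3; (1|3)=+1, (2|3)=-1; (−1)^{5·1·1}·(+1)^1·(-1)^5 = +1.
v=11: a=11^0·(≡8), b=11^1·(≡3) mod 11; (8|11)=-1, (3|11)=+1; (−1)^{0·1·5}·(-1)^1·(+1)^0 = -1.
v=17: a=17^1·(≡14), b=17^2·(≡2) mod 17; (14|17)=-1, (2|17)=+1; (−1)^{1·2·8}·(-1)^2·(+1)^1 = +1.
v=2: v_2(a)=-3, v_2(b)=0; units ≡ 7, 1 (mod 8); ε·ε+αω+βω = 1·0+-3·0+0·0 ≡ 0  ⇒  (a,b)_2 = +1.
v=5: a=5^0·(≡4), b=5^-2·(≡2) mod 5; (4|5)=+1, (2|5)=-1; (−1)^{0·-2·2}·(+1)^-2·(-1)^0 = +1.
v=13: a=13^1·(≡5), b=13^0·(≡5) mod 13; (5|13)=-1, (5|13)=-1; (−1)^{1·0·6}·(-1)^0·(-1)^1 = -1.
(1326, 33 / ℚ) ramifies at {11, 13}: a division algebra.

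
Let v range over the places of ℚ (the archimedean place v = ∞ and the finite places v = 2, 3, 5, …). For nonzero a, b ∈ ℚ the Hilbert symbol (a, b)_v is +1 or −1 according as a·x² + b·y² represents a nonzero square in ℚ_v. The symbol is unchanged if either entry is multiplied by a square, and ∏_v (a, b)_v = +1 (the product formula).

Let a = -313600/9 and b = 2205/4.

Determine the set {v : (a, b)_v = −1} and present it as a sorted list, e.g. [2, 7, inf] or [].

[]

(a, b) ≡ (-1, 5) mod (ℚ^×)²; places V = {2, 3, 5, 7, ∞}.
(a,b)_2: α=8, β=-2; u≡7, v≡5 (mod 8); ε(u)ε(v)=1·0, αω(v)=8·1, βω(u)=-2·0; sum ≡ 0  ⇒  +1.
(a,b)_∞: sgn(-1)=−, sgn(5)=+, so +1.
(a,b)_5: α=2, u≡4; β=1, v≡4 (mod 5); (4|5)=+1, (4|5)=+1; sign (−1)^0·+1^1·+1^2 = +1.
(a,b)_3: α=-2, u≡2; β=2, v≡2 (mod 3); (2|3)=-1, (2|3)=-1; sign (−1)^0·-1^2·-1^-2 = +1.
(a,b)_7: α=2, u≡6; β=2, v≡6 (mod 7); (6|7)=-1, (6|7)=-1; sign (−1)^0·-1^2·-1^2 = +1.
Ram(a, b) = ∅: the form -1·x² + 5·y² − z² is isotropic over every ℚ_v, so by Hasse–Minkowski it is isotropic over ℚ.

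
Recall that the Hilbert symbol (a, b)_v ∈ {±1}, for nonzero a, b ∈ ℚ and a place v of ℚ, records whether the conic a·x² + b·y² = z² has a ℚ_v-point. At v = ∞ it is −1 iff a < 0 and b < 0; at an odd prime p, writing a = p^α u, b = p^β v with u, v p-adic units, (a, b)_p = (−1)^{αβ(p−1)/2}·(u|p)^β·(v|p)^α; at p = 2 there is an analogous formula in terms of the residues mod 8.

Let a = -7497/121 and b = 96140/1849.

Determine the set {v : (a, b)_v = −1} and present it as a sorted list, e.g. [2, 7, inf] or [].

[2, 5, 17, 19]

Mod squares: a ≡ -17, b ≡ 24035. Check v ∈ {∞, 2, 3, 5, 7, 11, 17, 19, 23, 43}.
v=23: a=23^0·(≡4), b=23^1·(≡7) mod 23; (4|23)=+1, (7|23)=-1; (−1)^{0·1·11}·(+1)^1·(-1)^0 = +1.
v=17: a=17^1·(≡9), b=17^0·(≡3) mod 17; (9|17)=+1, (3|17)=-1; (−1)^{1·0·8}·(+1)^0·(-1)^1 = -1.
v=7: a=7^2·(≡4), b=7^0·(≡2) mod 7; (4|7)=+1, (2|7)=+1; (−1)^{2·0·3}·(+1)^0·(+1)^2 = +1.
v=43: a=43^0·(≡18), b=43^-2·(≡35) mod 43; (18|43)=-1, (35|43)=+1; (−1)^{0·-2·21}·(-1)^-2·(+1)^0 = +1.
v=5: a=5^0·(≡3), b=5^1·(≡2) mod 5; (3|5)=-1, (2|5)=-1; (−1)^{0·1·2}·(-1)^1·(-1)^0 = -1.
v=3: a=3^2·(≡1), b=3^0·(≡2) mod 3; (1|3)=+1, (2|3)=-1; (−1)^{2·0·1}·(+1)^0·(-1)^2 = +1.
v=2: v_2(a)=0, v_2(b)=2; units ≡ 7, 3 (mod 8); ε·ε+αω+βω = 1·1+0·1+2·0 ≡ 1  ⇒  (a,b)_2 = -1.
v=11: a=11^-2·(≡5), b=11^1·(≡6) mod 11; (5|11)=+1, (6|11)=-1; (−1)^{-2·1·5}·(+1)^1·(-1)^-2 = +1.
v=19: a=19^0·(≡12), b=19^1·(≡1) mod 19; (12|19)=-1, (1|19)=+1; (−1)^{0·1·9}·(-1)^1·(+1)^0 = -1.
v=∞: -17 < 0 and 24035 > 0  ⇒  (a,b)_∞ = +1.
(-17, 24035 / ℚ) ramifies at {2, 5, 17, 19}: a division algebra.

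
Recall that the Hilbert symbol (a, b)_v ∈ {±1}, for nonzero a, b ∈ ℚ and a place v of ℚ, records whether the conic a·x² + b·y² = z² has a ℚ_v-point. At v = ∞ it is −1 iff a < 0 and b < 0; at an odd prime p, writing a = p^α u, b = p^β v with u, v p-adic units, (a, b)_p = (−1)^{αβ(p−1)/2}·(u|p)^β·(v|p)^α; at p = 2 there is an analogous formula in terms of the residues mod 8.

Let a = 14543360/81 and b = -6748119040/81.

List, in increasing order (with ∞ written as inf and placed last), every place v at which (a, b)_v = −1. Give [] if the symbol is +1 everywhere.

[2, 19]

Mod squares: a ≡ 56810, b ≡ -1647490. Check v ∈ {∞, 2, 3, 5, 13, 19, 23, 29}.
v=2: v_2(a)=9, v_2(b)=13; units ≡ 5, 7 (mod 8); ε·ε+αω+βω = 0·1+9·0+13·1 ≡ 1  ⇒  (a,b)_2 = -1.
v=3: a=3^-4·(≡2), b=3^-4·(≡2) mod 3; (2|3)=-1, (2|3)=-1; (−1)^{-4·-4·1}·(-1)^-4·(-1)^-4 = +1.
v=13: a=13^1·(≡6), b=13^1·(≡11) mod 13; (6|13)=-1, (11|13)=-1; (−1)^{1·1·6}·(-1)^1·(-1)^1 = +1.
v=5: a=5^1·(≡2), b=5^1·(≡2) mod 5; (2|5)=-1, (2|5)=-1; (−1)^{1·1·2}·(-1)^1·(-1)^1 = +1.
v=29: a=29^0·(≡4), b=29^1·(≡23) mod 29; (4|29)=+1, (23|29)=+1; (−1)^{0·1·14}·(+1)^1·(+1)^0 = +1.
v=19: a=19^1·(≡5), b=19^1·(≡17) mod 19; (5|19)=+1, (17|19)=+1; (−1)^{1·1·9}·(+1)^1·(+1)^1 = -1.
v=∞: 56810 > 0 and -1647490 < 0  ⇒  (a,b)_∞ = +1.
v=23: a=23^1·(≡8), b=23^1·(≡14) mod 23; (8|23)=+1, (14|23)=-1; (−1)^{1·1·11}·(+1)^1·(-1)^1 = +1.
|Ram(56810, -1647490)| = 2, even; anisotropic at {2, 19}.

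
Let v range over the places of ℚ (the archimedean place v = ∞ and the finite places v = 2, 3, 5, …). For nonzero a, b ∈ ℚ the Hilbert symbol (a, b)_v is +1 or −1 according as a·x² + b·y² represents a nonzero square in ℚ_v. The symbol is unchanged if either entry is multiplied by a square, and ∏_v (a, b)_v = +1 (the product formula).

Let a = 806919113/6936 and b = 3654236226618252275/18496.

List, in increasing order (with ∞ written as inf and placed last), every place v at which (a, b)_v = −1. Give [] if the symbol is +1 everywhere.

[3, 11, 13, 29]

Mod squares: a ≡ 2262, b ≡ 11. Check v ∈ {∞, 2, 3, 5, 7, 11, 13, 17, 19, 29}.
v=19: a=19^2·(≡16), b=19^4·(≡6) mod 19; (16|19)=+1, (6|19)=+1; (−1)^{2·4·9}·(+1)^4·(+1)^2 = +1.
v=∞: 2262 > 0 and 11 > 0  ⇒  (a,b)_∞ = +1.
v=13: a=13^1·(≡8), b=13^2·(≡5) mod 13; (8|13)=-1, (5|13)=-1; (−1)^{1·2·6}·(-1)^2·(-1)^1 = -1.
v=7: a=7^2·(≡1), b=7^2·(≡1) mod 7; (1|7)=+1, (1|7)=+1; (−1)^{2·2·3}·(+1)^2·(+1)^2 = +1.
v=17: a=17^-2·(≡15), b=17^-2·(≡14) mod 17; (15|17)=+1, (14|17)=-1; (−1)^{-2·-2·8}·(+1)^-2·(-1)^-2 = +1.
v=11: a=11^2·(≡6), b=11^5·(≡9) mod 11; (6|11)=-1, (9|11)=+1; (−1)^{2·5·5}·(-1)^5·(+1)^2 = -1.
v=2: v_2(a)=-3, v_2(b)=-6; units ≡ 3, 3 (mod 8); ε·ε+αω+βω = 1·1+-3·1+-6·1 ≡ 0  ⇒  (a,b)_2 = +1.
v=29: a=29^1·(≡16), b=29^2·(≡17) mod 29; (16|29)=+1, (17|29)=-1; (−1)^{1·2·14}·(+1)^2·(-1)^1 = -1.
v=5: a=5^0·(≡3), b=5^2·(≡1) mod 5; (3|5)=-1, (1|5)=+1; (−1)^{0·2·2}·(-1)^2·(+1)^0 = +1.
v=3: a=3^-1·(≡1), b=3^0·(≡2) mod 3; (1|3)=+1, (2|3)=-1; (−1)^{-1·0·1}·(+1)^0·(-1)^-1 = -1.
|Ram(2262, 11)| = 4, even; anisotropic at {3, 11, 13, 29}.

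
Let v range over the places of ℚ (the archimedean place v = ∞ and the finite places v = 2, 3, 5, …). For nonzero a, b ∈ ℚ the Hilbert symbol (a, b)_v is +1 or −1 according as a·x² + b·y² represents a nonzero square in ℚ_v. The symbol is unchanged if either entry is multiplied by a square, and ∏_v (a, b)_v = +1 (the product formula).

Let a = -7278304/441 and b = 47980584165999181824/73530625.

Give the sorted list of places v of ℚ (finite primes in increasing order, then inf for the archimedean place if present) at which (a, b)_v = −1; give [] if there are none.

[2, 11, 29, 31]

(a, b) ≡ (-454894, 29) mod (ℚ^×)²; places V = {2, 3, 5, 7, 11, 23, 29, 31, ∞}.
(a,b)_3: α=-2, u≡2; β=10, v≡2 (mod 3); (2|3)=-1, (2|3)=-1; sign (−1)^0·-1^10·-1^-2 = +1.
(a,b)_11: α=1, u≡8; β=0, v≡2 (mod 11); (8|11)=-1, (2|11)=-1; sign (−1)^0·-1^0·-1^1 = -1.
(a,b)_∞: sgn(-454894)=−, sgn(29)=+, so +1.
(a,b)_5: α=0, u≡1; β=-4, v≡1 (mod 5); (1|5)=+1, (1|5)=+1; sign (−1)^0·+1^-4·+1^0 = +1.
(a,b)_2: α=5, β=16; u≡1, v≡5 (mod 8); ε(u)ε(v)=0·0, αω(v)=5·1, βω(u)=16·0; sum ≡ 1  ⇒  -1.
(a,b)_29: α=1, u≡8; β=3, v≡16 (mod 29); (8|29)=-1, (16|29)=+1; sign (−1)^0·-1^3·+1^1 = -1.
(a,b)_31: α=1, u≡28; β=2, v≡22 (mod 31); (28|31)=+1, (22|31)=-1; sign (−1)^0·+1^2·-1^1 = -1.
(a,b)_23: α=1, u≡8; β=2, v≡16 (mod 23); (8|23)=+1, (16|23)=+1; sign (−1)^0·+1^2·+1^1 = +1.
(a,b)_7: α=-2, u≡1; β=-6, v≡4 (mod 7); (1|7)=+1, (4|7)=+1; sign (−1)^0·+1^-6·+1^-2 = +1.
(-454894, 29 / ℚ) ramifies at {2, 11, 29, 31}: a division algebra.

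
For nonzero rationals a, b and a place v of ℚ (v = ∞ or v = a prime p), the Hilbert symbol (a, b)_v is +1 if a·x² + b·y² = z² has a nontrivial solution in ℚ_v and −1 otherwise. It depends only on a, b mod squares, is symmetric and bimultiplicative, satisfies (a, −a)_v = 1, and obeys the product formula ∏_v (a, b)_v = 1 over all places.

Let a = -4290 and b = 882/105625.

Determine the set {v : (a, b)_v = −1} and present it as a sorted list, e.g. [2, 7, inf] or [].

(a, b) ≡ (-4290, 2) mod (ℚ^×)²; places V = {2, 3, 5, 7, 11, 13, ∞}.
(a,b)_2: α=1, β=1; u≡7, v≡1 (mod 8); ε(u)ε(v)=1·0, αω(v)=1·0, βω(u)=1·0; sum ≡ 0  ⇒  +1.
(a,b)_∞: sgn(-4290)=−, sgn(2)=+, so +1.
(a,b)_5: α=1, u≡2; β=-4, v≡3 (mod 5); (2|5)=-1, (3|5)=-1; sign (−1)^0·-1^-4·-1^1 = -1.
(a,b)_7: α=0, u≡1; β=2, v≡2 (mod 7); (1|7)=+1, (2|7)=+1; sign (−1)^0·+1^2·+1^0 = +1.
(a,b)_3: α=1, u≡1; β=2, v≡2 (mod 3); (1|3)=+1, (2|3)=-1; sign (−1)^0·+1^2·-1^1 = -1.
(a,b)_11: α=1, u≡6; β=0, v≡8 (mod 11); (6|11)=-1, (8|11)=-1; sign (−1)^0·-1^0·-1^1 = -1.
(a,b)_13: α=1, u≡8; β=-2, v≡11 (mod 13); (8|13)=-1, (11|13)=-1; sign (−1)^0·-1^-2·-1^1 = -1.
Ram(-4290, 2) = {3, 5, 11, 13}; no ℚ_3-point on the conic.

[3, 5, 11, 13]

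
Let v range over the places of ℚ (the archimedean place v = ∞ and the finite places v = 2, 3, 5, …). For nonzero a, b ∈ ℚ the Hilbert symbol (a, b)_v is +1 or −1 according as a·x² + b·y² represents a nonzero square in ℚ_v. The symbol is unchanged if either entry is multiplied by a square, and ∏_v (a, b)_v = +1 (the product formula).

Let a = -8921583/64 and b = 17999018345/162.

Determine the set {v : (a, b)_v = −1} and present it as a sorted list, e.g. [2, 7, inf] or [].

Mod squares: a ≡ -110143, b ≡ 734653810. Check v ∈ {∞, 2, 3, 5, 7, 11, 17, 19, 23, 29, 31}.
v=∞: -110143 < 0 and 734653810 > 0  ⇒  (a,b)_∞ = +1.
v=29: a=29^0·(≡1), b=29^1·(≡21) mod 29; (1|29)=+1, (21|29)=-1; (−1)^{0·1·14}·(+1)^1·(-1)^0 = +1.
v=5: a=5^0·(≡3), b=5^1·(≡2) mod 5; (3|5)=-1, (2|5)=-1; (−1)^{0·1·2}·(-1)^1·(-1)^0 = -1.
v=3: a=3^4·(≡2), b=3^-4·(≡1) mod 3; (2|3)=-1, (1|3)=+1; (−1)^{4·-4·1}·(-1)^-4·(+1)^4 = +1.
v=7: a=7^0·(≡1), b=7^2·(≡1) mod 7; (1|7)=+1, (1|7)=+1; (−1)^{0·2·3}·(+1)^2·(+1)^0 = +1.
v=17: a=17^1·(≡15), b=17^1·(≡10) mod 17; (15|17)=+1, (10|17)=-1; (−1)^{1·1·8}·(+1)^1·(-1)^1 = -1.
v=19: a=19^1·(≡4), b=19^1·(≡3) mod 19; (4|19)=+1, (3|19)=-1; (−1)^{1·1·9}·(+1)^1·(-1)^1 = +1.
v=31: a=31^1·(≡21), b=31^1·(≡7) mod 31; (21|31)=-1, (7|31)=+1; (−1)^{1·1·15}·(-1)^1·(+1)^1 = +1.
v=2: v_2(a)=-6, v_2(b)=-1; units ≡ 1, 1 (mod 8); ε·ε+αω+βω = 0·0+-6·0+-1·0 ≡ 0  ⇒  (a,b)_2 = +1.
v=23: a=23^0·(≡18), b=23^1·(≡8) mod 23; (18|23)=+1, (8|23)=+1; (−1)^{0·1·11}·(+1)^1·(+1)^0 = +1.
v=11: a=11^1·(≡6), b=11^1·(≡1) mod 11; (6|11)=-1, (1|11)=+1; (−1)^{1·1·5}·(-1)^1·(+1)^1 = +1.
|Ram(-110143, 734653810)| = 2, even; anisotropic at {5, 17}.

[5, 17]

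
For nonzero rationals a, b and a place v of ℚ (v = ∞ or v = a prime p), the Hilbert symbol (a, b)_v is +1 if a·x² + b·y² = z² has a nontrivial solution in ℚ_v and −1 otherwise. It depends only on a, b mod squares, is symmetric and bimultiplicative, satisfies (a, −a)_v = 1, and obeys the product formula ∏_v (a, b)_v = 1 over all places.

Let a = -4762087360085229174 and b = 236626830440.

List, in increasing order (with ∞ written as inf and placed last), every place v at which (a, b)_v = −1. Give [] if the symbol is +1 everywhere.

(a, b) ≡ (-6006, 10010) mod (ℚ^×)²; places V = {2, 3, 5, 7, 11, 13, 17, ∞}.
(a,b)_17: α=2, u≡3; β=2, v≡7 (mod 17); (3|17)=-1, (7|17)=-1; sign (−1)^0·-1^2·-1^2 = +1.
(a,b)_∞: sgn(-6006)=−, sgn(10010)=+, so +1.
(a,b)_3: α=9, u≡2; β=0, v≡2 (mod 3); (2|3)=-1, (2|3)=-1; sign (−1)^0·-1^0·-1^9 = -1.
(a,b)_2: α=1, β=3; u≡5, v≡5 (mod 8); ε(u)ε(v)=0·0, αω(v)=1·1, βω(u)=3·1; sum ≡ 0  ⇒  +1.
(a,b)_5: α=0, u≡1; β=1, v≡3 (mod 5); (1|5)=+1, (3|5)=-1; sign (−1)^0·+1^1·-1^0 = +1.
(a,b)_7: α=1, u≡6; β=1, v≡4 (mod 7); (6|7)=-1, (4|7)=+1; sign (−1)^1·-1^1·+1^1 = +1.
(a,b)_11: α=5, u≡3; β=3, v≡10 (mod 11); (3|11)=+1, (10|11)=-1; sign (−1)^1·+1^3·-1^5 = +1.
(a,b)_13: α=5, u≡5; β=3, v≡1 (mod 13); (5|13)=-1, (1|13)=+1; sign (−1)^0·-1^3·+1^5 = -1.
|Ram(-6006, 10010)| = 2, even; anisotropic at {3, 13}.

[3, 13]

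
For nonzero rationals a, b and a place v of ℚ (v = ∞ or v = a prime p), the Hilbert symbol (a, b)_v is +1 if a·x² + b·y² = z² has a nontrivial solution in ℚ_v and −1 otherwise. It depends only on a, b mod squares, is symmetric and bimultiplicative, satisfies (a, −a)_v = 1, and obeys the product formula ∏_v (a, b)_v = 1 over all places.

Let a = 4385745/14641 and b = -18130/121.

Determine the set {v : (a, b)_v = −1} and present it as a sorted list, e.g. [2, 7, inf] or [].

[13, 37]

(a, b) ≡ (1105, -370) mod (ℚ^×)²; places V = {2, 3, 5, 7, 11, 13, 17, 37, ∞}.
(a,b)_5: α=1, u≡4; β=1, v≡4 (mod 5); (4|5)=+1, (4|5)=+1; sign (−1)^0·+1^1·+1^1 = +1.
(a,b)_11: α=-4, u≡1; β=-2, v≡9 (mod 11); (1|11)=+1, (9|11)=+1; sign (−1)^0·+1^-2·+1^-4 = +1.
(a,b)_17: α=1, u≡11; β=0, v≡13 (mod 17); (11|17)=-1, (13|17)=+1; sign (−1)^0·-1^0·+1^1 = +1.
(a,b)_∞: sgn(1105)=+, sgn(-370)=−, so +1.
(a,b)_3: α=4, u≡1; β=0, v≡2 (mod 3); (1|3)=+1, (2|3)=-1; sign (−1)^0·+1^0·-1^4 = +1.
(a,b)_7: α=2, u≡6; β=2, v≡4 (mod 7); (6|7)=-1, (4|7)=+1; sign (−1)^0·-1^2·+1^2 = +1.
(a,b)_13: α=1, u≡5; β=0, v≡11 (mod 13); (5|13)=-1, (11|13)=-1; sign (−1)^0·-1^0·-1^1 = -1.
(a,b)_37: α=0, u≡18; β=1, v≡25 (mod 37); (18|37)=-1, (25|37)=+1; sign (−1)^0·-1^1·+1^0 = -1.
(a,b)_2: α=0, β=1; u≡1, v≡7 (mod 8); ε(u)ε(v)=0·1, αω(v)=0·0, βω(u)=1·0; sum ≡ 0  ⇒  +1.
Ram(1105, -370) = {13, 37}; no ℚ_13-point on the conic.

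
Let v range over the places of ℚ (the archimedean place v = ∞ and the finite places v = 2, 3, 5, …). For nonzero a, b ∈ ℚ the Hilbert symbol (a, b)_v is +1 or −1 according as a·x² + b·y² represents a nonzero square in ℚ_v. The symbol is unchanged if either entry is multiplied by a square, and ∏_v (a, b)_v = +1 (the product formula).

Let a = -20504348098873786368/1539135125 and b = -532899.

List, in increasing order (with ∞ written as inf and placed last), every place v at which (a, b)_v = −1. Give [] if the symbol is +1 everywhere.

[43, inf]

(a, b) ≡ (-185, -731) mod (ℚ^×)²; places V = {2, 3, 5, 11, 13, 17, 29, 37, 43, ∞}.
(a,b)_13: α=2, u≡9; β=0, v≡10 (mod 13); (9|13)=+1, (10|13)=+1; sign (−1)^0·+1^0·+1^2 = +1.
(a,b)_37: α=1, u≡15; β=0, v≡12 (mod 37); (15|37)=-1, (12|37)=+1; sign (−1)^0·-1^0·+1^1 = +1.
(a,b)_17: α=4, u≡1; β=1, v≡1 (mod 17); (1|17)=+1, (1|17)=+1; sign (−1)^0·+1^1·+1^4 = +1.
(a,b)_11: α=-4, u≡6; β=0, v≡7 (mod 11); (6|11)=-1, (7|11)=-1; sign (−1)^0·-1^0·-1^-4 = +1.
(a,b)_3: α=4, u≡1; β=6, v≡1 (mod 3); (1|3)=+1, (1|3)=+1; sign (−1)^0·+1^6·+1^4 = +1.
(a,b)_∞: sgn(-185)=−, sgn(-731)=−, so -1.
(a,b)_2: α=18, β=0; u≡7, v≡5 (mod 8); ε(u)ε(v)=1·0, αω(v)=18·1, βω(u)=0·0; sum ≡ 0  ⇒  +1.
(a,b)_5: α=-3, u≡2; β=0, v≡1 (mod 5); (2|5)=-1, (1|5)=+1; sign (−1)^0·-1^0·+1^-3 = +1.
(a,b)_29: α=-2, u≡12; β=0, v≡5 (mod 29); (12|29)=-1, (5|29)=+1; sign (−1)^0·-1^0·+1^-2 = +1.
(a,b)_43: α=2, u≡20; β=1, v≡34 (mod 43); (20|43)=-1, (34|43)=-1; sign (−1)^0·-1^1·-1^2 = -1.
|Ram(-185, -731)| = 2, even; anisotropic at {43, ∞}.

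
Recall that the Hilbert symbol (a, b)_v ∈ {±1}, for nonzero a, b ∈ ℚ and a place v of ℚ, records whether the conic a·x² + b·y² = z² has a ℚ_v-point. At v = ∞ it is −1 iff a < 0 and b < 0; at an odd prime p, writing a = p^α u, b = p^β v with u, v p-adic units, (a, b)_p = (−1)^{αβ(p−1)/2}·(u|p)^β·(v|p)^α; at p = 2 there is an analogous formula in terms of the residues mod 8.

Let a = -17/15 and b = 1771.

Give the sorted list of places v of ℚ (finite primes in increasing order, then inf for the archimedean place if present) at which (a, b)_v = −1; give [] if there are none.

[17, 23]

(a, b) ≡ (-255, 1771) mod (ℚ^×)²; places V = {2, 3, 5, 7, 11, 17, 23, ∞}.
(a,b)_5: α=-1, u≡1; β=0, v≡1 (mod 5); (1|5)=+1, (1|5)=+1; sign (−1)^0·+1^0·+1^-1 = +1.
(a,b)_17: α=1, u≡9; β=0, v≡3 (mod 17); (9|17)=+1, (3|17)=-1; sign (−1)^0·+1^0·-1^1 = -1.
(a,b)_2: α=0, β=0; u≡1, v≡3 (mod 8); ε(u)ε(v)=0·1, αω(v)=0·1, βω(u)=0·0; sum ≡ 0  ⇒  +1.
(a,b)_3: α=-1, u≡2; β=0, v≡1 (mod 3); (2|3)=-1, (1|3)=+1; sign (−1)^0·-1^0·+1^-1 = +1.
(a,b)_11: α=0, u≡4; β=1, v≡7 (mod 11); (4|11)=+1, (7|11)=-1; sign (−1)^0·+1^1·-1^0 = +1.
(a,b)_∞: sgn(-255)=−, sgn(1771)=+, so +1.
(a,b)_23: α=0, u≡5; β=1, v≡8 (mod 23); (5|23)=-1, (8|23)=+1; sign (−1)^0·-1^1·+1^0 = -1.
(a,b)_7: α=0, u≡4; β=1, v≡1 (mod 7); (4|7)=+1, (1|7)=+1; sign (−1)^0·+1^1·+1^0 = +1.
Ram(-255, 1771) = {17, 23}; no ℚ_17-point on the conic.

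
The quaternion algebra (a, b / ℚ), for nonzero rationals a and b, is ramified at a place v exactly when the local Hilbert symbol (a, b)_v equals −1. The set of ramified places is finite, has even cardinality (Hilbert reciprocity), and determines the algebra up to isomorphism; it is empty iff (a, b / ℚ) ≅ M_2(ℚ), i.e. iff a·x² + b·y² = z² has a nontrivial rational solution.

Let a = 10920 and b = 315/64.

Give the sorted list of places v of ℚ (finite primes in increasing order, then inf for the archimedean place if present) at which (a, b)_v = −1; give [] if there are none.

Mod squares: a ≡ 2730, b ≡ 35. Check v ∈ {∞, 2, 3, 5, 7, 13}.
v=∞: 2730 > 0 and 35 > 0  ⇒  (a,b)_∞ = +1.
v=2: v_2(a)=3, v_2(b)=-6; units ≡ 5, 3 (mod 8); ε·ε+αω+βω = 0·1+3·1+-6·1 ≡ 1  ⇒  (a,b)_2 = -1.
v=7: a=7^1·(≡6), b=7^1·(≡3) mod 7; (6|7)=-1, (3|7)=-1; (−1)^{1·1·3}·(-1)^1·(-1)^1 = -1.
v=13: a=13^1·(≡8), b=13^0·(≡10) mod 13; (8|13)=-1, (10|13)=+1; (−1)^{1·0·6}·(-1)^0·(+1)^1 = +1.
v=3: a=3^1·(≡1), b=3^2·(≡2) mod 3; (1|3)=+1, (2|3)=-1; (−1)^{1·2·1}·(+1)^2·(-1)^1 = -1.
v=5: a=5^1·(≡4), b=5^1·(≡2) mod 5; (4|5)=+1, (2|5)=-1; (−1)^{1·1·2}·(+1)^1·(-1)^1 = -1.
Ram(2730, 35) = {2, 3, 5, 7}; no ℚ_2-point on the conic.

[2, 3, 5, 7]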